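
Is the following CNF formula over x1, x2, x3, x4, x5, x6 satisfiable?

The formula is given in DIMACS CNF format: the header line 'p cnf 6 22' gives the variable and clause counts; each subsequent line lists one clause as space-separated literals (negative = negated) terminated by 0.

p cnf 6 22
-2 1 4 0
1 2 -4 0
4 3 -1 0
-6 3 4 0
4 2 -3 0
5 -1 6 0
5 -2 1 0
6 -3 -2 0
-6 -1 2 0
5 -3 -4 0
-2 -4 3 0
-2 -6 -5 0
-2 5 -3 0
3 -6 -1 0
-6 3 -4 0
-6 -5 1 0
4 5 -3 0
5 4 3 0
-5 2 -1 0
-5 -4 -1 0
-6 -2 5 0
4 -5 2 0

Unsatisfiable

Suppose x2 = False.
Suppose x1 = True.
(¬x6) alone gives x6 = False.
(x5) alone gives x5 = True.
But (¬x5) is also a unit clause — contradiction.
So x1 must be the other value — set x1 = False.
(¬x4) alone gives x4 = False.
(¬x3) alone gives x3 = False.
(¬x6) alone gives x6 = False.
(x5) alone gives x5 = True.
But (¬x5) is also a unit clause — contradiction.
Neither x1 = True nor x1 = False works.
So x2 must be the other value — set x2 = True.
Suppose x1 = True.
Suppose x4 = True.
(x3) alone gives x3 = True.
(x6) alone gives x6 = True.
(x5) alone gives x5 = True.
But (¬x5) is also a unit clause — contradiction.
So x4 must be the other value — set x4 = False.
(x3) alone gives x3 = True.
(x6) alone gives x6 = True.
(¬x5) alone gives x5 = False.
But (x5) is also a unit clause — contradiction.
Neither x4 = True nor x4 = False works.
So x1 must be the other value — set x1 = False.
(x4) alone gives x4 = True.
(x5) alone gives x5 = True.
(x3) alone gives x3 = True.
(x6) alone gives x6 = True.
But (¬x6) is also a unit clause — contradiction.
Neither x1 = True nor x1 = False works.
Neither x2 = True nor x2 = False works.
No assignment satisfies every clause.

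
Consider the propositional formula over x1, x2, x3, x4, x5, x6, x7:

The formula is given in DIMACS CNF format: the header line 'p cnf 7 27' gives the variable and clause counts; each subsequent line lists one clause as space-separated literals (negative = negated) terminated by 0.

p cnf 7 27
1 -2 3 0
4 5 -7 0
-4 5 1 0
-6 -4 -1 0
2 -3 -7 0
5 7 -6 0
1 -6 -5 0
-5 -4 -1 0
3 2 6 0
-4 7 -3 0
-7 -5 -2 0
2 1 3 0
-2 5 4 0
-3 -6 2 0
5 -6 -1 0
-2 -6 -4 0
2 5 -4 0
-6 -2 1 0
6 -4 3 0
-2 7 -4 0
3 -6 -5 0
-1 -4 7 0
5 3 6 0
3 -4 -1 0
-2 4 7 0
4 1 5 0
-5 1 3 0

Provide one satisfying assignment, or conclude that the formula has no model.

x1 ↦ True; x2 ↦ False; x3 ↦ True; x4 ↦ False; x5 ↦ False; x6 ↦ False; x7 ↦ False

Try x1 = True.
Try x6 = False.
Try x5 = False.
From the singleton clause (x3), x3 = True.
Try x4 = False.
From the singleton clause (¬x7), x7 = False.
From the singleton clause (¬x2), x2 = False.
Every clause now holds.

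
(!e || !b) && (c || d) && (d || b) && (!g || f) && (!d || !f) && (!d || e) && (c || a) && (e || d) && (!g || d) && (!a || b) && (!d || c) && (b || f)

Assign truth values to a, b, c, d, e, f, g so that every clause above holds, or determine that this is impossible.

Suppose e = false.
The clause (!d) is unit, so d = false.
That conflicts with the unit clause (d).
Undo e and try e = true.
The clause (!b) is unit, so b = false.
The clause (d) is unit, so d = true.
The clause (!f) is unit, so f = false.
That conflicts with the unit clause (f).
Either choice for e ends in contradiction.

UNSATISFIABLE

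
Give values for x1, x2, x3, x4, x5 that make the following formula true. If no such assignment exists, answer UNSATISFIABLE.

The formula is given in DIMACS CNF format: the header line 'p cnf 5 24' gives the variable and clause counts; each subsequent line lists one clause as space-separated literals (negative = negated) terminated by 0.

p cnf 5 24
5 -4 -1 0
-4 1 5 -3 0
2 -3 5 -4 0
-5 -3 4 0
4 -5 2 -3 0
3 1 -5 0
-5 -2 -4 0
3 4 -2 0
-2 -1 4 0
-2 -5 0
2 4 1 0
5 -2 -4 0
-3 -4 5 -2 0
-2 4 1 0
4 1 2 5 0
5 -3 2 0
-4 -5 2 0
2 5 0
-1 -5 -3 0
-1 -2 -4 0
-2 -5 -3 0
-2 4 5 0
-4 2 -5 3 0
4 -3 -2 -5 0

x1: True,  x2: False,  x3: False,  x4: False,  x5: True

Suppose x2 = False.
(x5) alone gives x5 = True.
(¬x4) alone gives x4 = False.
(¬x3) alone gives x3 = False.
(x1) alone gives x1 = True.
All clauses are satisfied.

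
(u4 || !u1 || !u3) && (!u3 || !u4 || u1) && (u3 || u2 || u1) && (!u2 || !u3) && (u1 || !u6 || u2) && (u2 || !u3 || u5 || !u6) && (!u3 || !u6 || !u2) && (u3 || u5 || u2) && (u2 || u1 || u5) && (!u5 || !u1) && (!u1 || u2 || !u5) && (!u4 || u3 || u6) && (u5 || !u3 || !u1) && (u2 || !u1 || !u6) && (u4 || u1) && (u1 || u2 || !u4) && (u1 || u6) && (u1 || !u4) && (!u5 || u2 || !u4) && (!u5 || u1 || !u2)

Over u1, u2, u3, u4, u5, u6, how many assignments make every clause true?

There are 2^6 = 64 truth assignments over (u1, u2, u3, u4, u5, u6).
Split on u6. With u6 = true, the clauses containing u6 are satisfied and !u6 drops from the rest; 2 of the 2^5 = 32 assignments to the other variables satisfy what remains.
With u6 = false, by the same count on the reduced clause set, 1 assignment works.
(One model: u1=T, u2=T, u3=F, u4=F, u5=F, u6=F.)
Total: 2 + 1 = 3.

3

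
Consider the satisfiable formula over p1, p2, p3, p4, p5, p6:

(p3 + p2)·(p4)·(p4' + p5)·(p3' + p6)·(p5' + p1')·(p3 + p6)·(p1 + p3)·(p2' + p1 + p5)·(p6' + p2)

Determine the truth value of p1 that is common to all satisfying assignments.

False

Suppose p1 = 1.
(p4) alone gives p4 = 1.
(p5) alone gives p5 = 1.
That conflicts with the unit clause (p5').
So every satisfying assignment has p1 = False.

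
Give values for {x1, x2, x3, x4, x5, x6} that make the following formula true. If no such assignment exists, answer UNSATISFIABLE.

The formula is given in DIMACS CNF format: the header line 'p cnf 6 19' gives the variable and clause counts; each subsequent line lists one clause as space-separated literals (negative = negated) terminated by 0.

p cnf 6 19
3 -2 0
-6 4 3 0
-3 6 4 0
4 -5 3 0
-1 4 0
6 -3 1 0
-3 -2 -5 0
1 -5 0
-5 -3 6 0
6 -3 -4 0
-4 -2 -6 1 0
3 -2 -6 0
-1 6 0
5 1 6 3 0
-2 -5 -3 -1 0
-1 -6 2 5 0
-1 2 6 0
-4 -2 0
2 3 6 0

x1: False; x2: False; x3: False; x4: True; x5: False; x6: True

Case x3 = False:
(¬x2) alone gives x2 = False.
(x6) alone gives x6 = True.
(x4) alone gives x4 = True.
Case x1 = False:
(¬x5) alone gives x5 = False.
This assignment satisfies each clause.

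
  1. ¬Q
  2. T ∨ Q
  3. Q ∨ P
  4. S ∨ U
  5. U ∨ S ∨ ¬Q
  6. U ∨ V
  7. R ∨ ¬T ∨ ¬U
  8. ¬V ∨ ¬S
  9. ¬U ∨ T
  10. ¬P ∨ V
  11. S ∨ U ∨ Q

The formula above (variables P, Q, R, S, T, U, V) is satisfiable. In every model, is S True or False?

False

Suppose S = True.
Unit clause (¬Q) forces Q = False.
Unit clause (T) forces T = True.
Unit clause (P) forces P = True.
Unit clause (¬V) forces V = False.
But (V) is also a unit clause — contradiction.
So every satisfying assignment has S = False.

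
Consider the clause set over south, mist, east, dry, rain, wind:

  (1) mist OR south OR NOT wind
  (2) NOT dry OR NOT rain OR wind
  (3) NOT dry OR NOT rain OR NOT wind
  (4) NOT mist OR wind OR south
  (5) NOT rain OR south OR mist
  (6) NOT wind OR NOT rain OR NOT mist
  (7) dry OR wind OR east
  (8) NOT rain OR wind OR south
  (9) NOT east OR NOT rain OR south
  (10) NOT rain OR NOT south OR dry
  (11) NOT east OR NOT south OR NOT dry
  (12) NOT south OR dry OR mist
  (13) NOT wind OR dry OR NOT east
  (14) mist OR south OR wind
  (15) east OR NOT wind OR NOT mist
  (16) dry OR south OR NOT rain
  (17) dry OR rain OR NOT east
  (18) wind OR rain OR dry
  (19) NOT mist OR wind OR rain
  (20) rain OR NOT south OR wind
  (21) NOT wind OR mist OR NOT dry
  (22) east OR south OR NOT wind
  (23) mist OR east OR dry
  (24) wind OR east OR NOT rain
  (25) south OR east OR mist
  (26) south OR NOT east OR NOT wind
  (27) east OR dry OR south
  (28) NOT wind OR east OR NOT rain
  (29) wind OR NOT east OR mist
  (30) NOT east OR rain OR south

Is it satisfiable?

Branch on mist: set mist = true.
Branch on wind: set wind = true.
(NOT rain) alone gives rain = false.
(east) alone gives east = true.
(dry) alone gives dry = true.
(NOT south) alone gives south = false.
That conflicts with the unit clause (south).
Undo wind and try wind = false.
(south) alone gives south = true.
(rain) alone gives rain = true.
(NOT dry) alone gives dry = false.
That conflicts with the unit clause (dry).
Both values of wind lead to a conflict.
Undo mist and try mist = false.
Branch on south: set south = true.
(dry) alone gives dry = true.
(NOT east) alone gives east = false.
(NOT wind) alone gives wind = false.
(NOT rain) alone gives rain = false.
That conflicts with the unit clause (rain).
Undo south and try south = false.
(NOT wind) alone gives wind = false.
That conflicts with the unit clause (wind).
Both values of south lead to a conflict.
Both values of mist lead to a conflict.
No assignment satisfies every clause.

No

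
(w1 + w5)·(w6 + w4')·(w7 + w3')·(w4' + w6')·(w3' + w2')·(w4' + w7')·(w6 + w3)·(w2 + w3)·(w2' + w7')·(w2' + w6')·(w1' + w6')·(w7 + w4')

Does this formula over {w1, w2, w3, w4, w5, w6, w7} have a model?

Try w1 = 1.
From the singleton clause (w6'), w6 = 0.
From the singleton clause (w4'), w4 = 0.
From the singleton clause (w3), w3 = 1.
From the singleton clause (w7), w7 = 1.
From the singleton clause (w2'), w2 = 0.
All clauses hold; w5 can take either value.
A satisfying assignment: w1: 1,  w2: 0,  w3: 1,  w4: 0,  w5: 1,  w6: 0,  w7: 1.

Satisfiable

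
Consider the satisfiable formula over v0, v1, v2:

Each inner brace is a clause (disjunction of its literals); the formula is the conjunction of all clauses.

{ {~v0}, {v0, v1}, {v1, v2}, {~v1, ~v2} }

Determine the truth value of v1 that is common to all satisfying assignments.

True

Suppose v1 = 0.
(~v0) alone gives v0 = 0.
That conflicts with the unit clause (v0).
So every satisfying assignment has v1 = True.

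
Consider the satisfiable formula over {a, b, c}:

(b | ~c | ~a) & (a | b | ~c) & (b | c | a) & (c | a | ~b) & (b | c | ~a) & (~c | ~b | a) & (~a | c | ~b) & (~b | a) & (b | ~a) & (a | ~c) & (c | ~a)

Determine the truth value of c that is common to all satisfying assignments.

True

Suppose c = 0.
From the singleton clause (~a), a = 0.
From the singleton clause (b), b = 1.
Now (~b) is unsatisfied and unit — conflict.
So every satisfying assignment has c = True.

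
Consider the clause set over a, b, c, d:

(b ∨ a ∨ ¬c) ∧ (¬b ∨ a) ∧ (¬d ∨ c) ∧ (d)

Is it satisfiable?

Yes

Unit clause (d) forces d = True.
Unit clause (c) forces c = True.
Suppose b = True.
Unit clause (a) forces a = True.
This assignment satisfies each clause.
A satisfying assignment: a ↦ True; b ↦ True; c ↦ True; d ↦ True.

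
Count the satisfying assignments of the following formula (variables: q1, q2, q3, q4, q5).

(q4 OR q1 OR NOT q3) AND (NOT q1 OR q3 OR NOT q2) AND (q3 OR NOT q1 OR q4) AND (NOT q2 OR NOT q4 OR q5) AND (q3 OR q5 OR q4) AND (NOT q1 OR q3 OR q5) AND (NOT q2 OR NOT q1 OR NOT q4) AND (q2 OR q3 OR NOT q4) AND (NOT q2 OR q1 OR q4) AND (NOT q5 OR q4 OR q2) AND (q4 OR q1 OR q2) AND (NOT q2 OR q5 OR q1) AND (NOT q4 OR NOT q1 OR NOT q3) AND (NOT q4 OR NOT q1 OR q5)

7

There are 2^5 = 32 truth assignments over (q1, q2, q3, q4, q5).
Split on q1. With q1 = true, the clauses containing q1 are satisfied and NOT q1 drops from the rest; 3 of the 2^4 = 16 assignments to the other variables satisfy what remains.
With q1 = false, by the same count on the reduced clause set, 4 assignments work.
(One model: q1=F, q2=F, q3=T, q4=T, q5=F.)
Total: 3 + 4 = 7.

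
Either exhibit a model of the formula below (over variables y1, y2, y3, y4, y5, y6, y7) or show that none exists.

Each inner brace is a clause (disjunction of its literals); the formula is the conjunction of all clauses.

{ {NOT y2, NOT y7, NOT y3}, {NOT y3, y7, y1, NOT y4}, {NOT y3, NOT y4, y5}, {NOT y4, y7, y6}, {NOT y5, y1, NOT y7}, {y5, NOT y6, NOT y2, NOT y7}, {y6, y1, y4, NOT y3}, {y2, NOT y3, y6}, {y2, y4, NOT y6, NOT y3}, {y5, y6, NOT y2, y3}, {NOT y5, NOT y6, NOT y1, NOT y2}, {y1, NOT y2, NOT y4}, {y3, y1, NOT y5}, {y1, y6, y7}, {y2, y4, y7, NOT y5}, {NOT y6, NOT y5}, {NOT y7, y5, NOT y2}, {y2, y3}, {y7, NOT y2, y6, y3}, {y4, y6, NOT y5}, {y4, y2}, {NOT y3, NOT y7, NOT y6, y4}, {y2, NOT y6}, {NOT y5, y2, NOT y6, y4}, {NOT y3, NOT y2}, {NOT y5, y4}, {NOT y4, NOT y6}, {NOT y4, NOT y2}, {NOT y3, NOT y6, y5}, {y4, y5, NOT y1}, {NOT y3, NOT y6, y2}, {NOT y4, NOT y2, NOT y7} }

Suppose y6 = true.
From the singleton clause (NOT y5), y5 = false.
From the singleton clause (y2), y2 = true.
From the singleton clause (NOT y7), y7 = false.
From the singleton clause (NOT y3), y3 = false.
From the singleton clause (NOT y4), y4 = false.
From the singleton clause (NOT y1), y1 = false.
All clauses are satisfied.

y1: false,  y2: true,  y3: false,  y4: false,  y5: false,  y6: true,  y7: false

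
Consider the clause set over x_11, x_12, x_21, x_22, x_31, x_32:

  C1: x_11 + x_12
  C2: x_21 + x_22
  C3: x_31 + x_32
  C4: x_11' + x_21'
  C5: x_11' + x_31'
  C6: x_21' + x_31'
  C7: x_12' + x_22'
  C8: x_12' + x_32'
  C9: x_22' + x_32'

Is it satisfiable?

Branch on x_11: set x_11 = 1.
Unit clause (x_21') forces x_21 = 0.
Unit clause (x_22) forces x_22 = 1.
Unit clause (x_31') forces x_31 = 0.
Unit clause (x_32) forces x_32 = 1.
But (x_32') is also a unit clause — contradiction.
That branch fails; take x_11 = 0 instead.
Unit clause (x_12) forces x_12 = 1.
Unit clause (x_22') forces x_22 = 0.
Unit clause (x_21) forces x_21 = 1.
Unit clause (x_31') forces x_31 = 0.
Unit clause (x_32) forces x_32 = 1.
But (x_32') is also a unit clause — contradiction.
Either choice for x_11 ends in contradiction.
No assignment satisfies every clause.

Unsatisfiable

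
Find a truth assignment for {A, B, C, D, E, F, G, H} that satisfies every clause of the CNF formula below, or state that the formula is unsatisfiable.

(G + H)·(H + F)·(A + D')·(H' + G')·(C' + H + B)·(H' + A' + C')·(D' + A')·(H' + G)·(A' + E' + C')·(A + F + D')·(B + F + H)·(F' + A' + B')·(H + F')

Case G = 1:
From the singleton clause (H'), H = 0.
From the singleton clause (F), F = 1.
Now (F') is unsatisfied and unit — conflict.
That branch fails; take G = 0 instead.
From the singleton clause (H), H = 1.
Now (H') is unsatisfied and unit — conflict.
Neither G = 1 nor G = 0 works.

UNSATISFIABLE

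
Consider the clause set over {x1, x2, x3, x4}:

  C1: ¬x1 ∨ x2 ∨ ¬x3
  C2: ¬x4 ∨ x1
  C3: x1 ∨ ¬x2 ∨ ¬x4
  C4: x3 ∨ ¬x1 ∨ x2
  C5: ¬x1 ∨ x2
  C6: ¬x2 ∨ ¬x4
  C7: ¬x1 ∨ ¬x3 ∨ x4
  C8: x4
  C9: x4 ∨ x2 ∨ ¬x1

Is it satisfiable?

Unsatisfiable

Unit clause (x4) forces x4 = True.
Unit clause (x1) forces x1 = True.
Unit clause (x2) forces x2 = True.
That conflicts with the unit clause (¬x2).
No assignment satisfies every clause.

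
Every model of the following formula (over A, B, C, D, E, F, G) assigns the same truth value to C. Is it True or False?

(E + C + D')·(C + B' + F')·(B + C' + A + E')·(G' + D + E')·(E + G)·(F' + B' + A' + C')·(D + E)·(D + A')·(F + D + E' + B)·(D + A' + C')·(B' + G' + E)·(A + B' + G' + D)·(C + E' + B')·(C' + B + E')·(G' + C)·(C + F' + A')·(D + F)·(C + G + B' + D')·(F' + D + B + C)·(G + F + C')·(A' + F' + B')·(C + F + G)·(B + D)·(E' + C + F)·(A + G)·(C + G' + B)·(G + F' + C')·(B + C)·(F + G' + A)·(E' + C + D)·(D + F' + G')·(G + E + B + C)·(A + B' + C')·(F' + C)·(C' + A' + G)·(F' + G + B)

Suppose C = 0.
The clause (G') is unit, so G = 0.
The clause (E) is unit, so E = 1.
The clause (B') is unit, so B = 0.
That conflicts with the unit clause (B).
So every satisfying assignment has C = True.

True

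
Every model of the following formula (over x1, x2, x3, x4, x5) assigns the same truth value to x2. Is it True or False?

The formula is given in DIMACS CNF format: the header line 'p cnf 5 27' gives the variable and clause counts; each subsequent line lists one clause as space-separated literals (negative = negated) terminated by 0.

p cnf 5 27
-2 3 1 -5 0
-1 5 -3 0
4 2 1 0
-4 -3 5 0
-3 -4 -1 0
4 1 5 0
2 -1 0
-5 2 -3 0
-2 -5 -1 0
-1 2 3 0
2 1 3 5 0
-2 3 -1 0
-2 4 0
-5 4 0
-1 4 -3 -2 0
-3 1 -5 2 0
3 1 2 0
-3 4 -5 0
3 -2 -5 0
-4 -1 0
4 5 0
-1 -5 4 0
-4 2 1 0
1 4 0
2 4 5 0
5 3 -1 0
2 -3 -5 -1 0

True

Suppose x2 = False.
(¬x1) alone gives x1 = False.
(x4) alone gives x4 = True.
That conflicts with the unit clause (¬x4).
So every satisfying assignment has x2 = True.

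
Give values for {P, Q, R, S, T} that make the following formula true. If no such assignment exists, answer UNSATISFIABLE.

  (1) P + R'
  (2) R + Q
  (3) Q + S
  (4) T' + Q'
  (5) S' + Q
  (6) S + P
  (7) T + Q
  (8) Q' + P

Try P = 1.
Try R = 0.
(Q) alone gives Q = 1.
(T') alone gives T = 0.
No clause remains; S is free.

P: 1, Q: 1, R: 0, S: 0, T: 0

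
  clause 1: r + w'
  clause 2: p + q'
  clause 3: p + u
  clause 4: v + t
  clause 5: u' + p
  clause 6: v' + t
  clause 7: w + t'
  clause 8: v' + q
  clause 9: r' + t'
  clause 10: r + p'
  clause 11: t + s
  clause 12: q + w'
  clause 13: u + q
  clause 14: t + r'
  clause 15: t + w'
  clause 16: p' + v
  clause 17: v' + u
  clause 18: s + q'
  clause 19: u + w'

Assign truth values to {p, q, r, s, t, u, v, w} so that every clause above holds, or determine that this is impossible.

Suppose r = 1.
(t') alone gives t = 0.
But (t) is also a unit clause — contradiction.
Backtrack on r: now try r = 0.
(w') alone gives w = 0.
(t') alone gives t = 0.
(v) alone gives v = 1.
But (v') is also a unit clause — contradiction.
Either choice for r ends in contradiction.

UNSATISFIABLE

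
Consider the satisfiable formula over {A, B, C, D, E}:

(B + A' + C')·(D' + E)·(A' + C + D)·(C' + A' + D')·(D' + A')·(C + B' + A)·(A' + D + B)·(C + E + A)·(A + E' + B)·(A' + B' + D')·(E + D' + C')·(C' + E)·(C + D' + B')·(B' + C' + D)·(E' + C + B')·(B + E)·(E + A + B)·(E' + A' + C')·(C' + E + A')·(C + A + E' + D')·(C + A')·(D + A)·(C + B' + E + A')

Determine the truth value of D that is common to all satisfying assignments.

Suppose D = 0.
From the singleton clause (A), A = 1.
From the singleton clause (C), C = 1.
From the singleton clause (B), B = 1.
But (B') is also a unit clause — contradiction.
So every satisfying assignment has D = True.

True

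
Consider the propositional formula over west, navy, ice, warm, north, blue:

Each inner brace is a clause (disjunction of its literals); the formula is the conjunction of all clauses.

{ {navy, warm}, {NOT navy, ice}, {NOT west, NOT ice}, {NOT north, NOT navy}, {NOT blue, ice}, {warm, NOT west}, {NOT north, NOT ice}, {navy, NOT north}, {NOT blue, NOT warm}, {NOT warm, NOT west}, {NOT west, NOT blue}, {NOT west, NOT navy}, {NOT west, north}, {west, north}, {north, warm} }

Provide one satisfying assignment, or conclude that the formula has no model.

UNSATISFIABLE

Try navy = true.
From the singleton clause (ice), ice = true.
From the singleton clause (NOT west), west = false.
From the singleton clause (NOT north), north = false.
That conflicts with the unit clause (north).
Undo navy and try navy = false.
From the singleton clause (warm), warm = true.
From the singleton clause (NOT north), north = false.
From the singleton clause (NOT blue), blue = false.
From the singleton clause (NOT west), west = false.
That conflicts with the unit clause (west).
Neither navy = true nor navy = false works.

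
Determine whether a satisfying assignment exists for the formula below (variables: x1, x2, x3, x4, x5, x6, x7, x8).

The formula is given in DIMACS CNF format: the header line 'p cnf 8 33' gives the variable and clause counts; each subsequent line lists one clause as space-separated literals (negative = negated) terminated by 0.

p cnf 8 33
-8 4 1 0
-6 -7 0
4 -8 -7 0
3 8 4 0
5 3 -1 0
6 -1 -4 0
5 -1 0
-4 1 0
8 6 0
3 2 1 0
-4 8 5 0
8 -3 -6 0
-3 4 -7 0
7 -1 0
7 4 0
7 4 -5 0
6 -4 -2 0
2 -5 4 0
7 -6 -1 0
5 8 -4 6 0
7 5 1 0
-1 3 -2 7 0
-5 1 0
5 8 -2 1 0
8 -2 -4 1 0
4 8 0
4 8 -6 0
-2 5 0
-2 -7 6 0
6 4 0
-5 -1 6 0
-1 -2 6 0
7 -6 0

Unsatisfiable

Case x6 = False:
The clause (x8) is unit, so x8 = True.
The clause (x4) is unit, so x4 = True.
The clause (¬x1) is unit, so x1 = False.
That conflicts with the unit clause (x1).
Backtrack on x6: now try x6 = True.
The clause (¬x7) is unit, so x7 = False.
That conflicts with the unit clause (x7).
Either choice for x6 ends in contradiction.
No assignment satisfies every clause.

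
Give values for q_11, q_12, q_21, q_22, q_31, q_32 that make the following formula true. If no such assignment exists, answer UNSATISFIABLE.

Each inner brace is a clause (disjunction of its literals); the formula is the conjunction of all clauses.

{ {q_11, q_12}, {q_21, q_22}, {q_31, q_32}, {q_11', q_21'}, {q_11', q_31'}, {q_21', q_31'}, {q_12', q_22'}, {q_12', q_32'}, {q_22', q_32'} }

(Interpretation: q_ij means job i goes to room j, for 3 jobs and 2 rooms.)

Suppose q_11 = 1.
(q_21') alone gives q_21 = 0.
(q_22) alone gives q_22 = 1.
(q_31') alone gives q_31 = 0.
(q_32) alone gives q_32 = 1.
That conflicts with the unit clause (q_32').
That branch fails; take q_11 = 0 instead.
(q_12) alone gives q_12 = 1.
(q_22') alone gives q_22 = 0.
(q_21) alone gives q_21 = 1.
(q_31') alone gives q_31 = 0.
(q_32) alone gives q_32 = 1.
That conflicts with the unit clause (q_32').
Both values of q_11 lead to a conflict.

UNSATISFIABLE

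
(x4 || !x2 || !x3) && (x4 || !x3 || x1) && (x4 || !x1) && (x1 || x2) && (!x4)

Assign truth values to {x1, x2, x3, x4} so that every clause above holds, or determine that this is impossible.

From the singleton clause (!x4), x4 = false.
From the singleton clause (!x1), x1 = false.
From the singleton clause (!x3), x3 = false.
From the singleton clause (x2), x2 = true.
This assignment satisfies each clause.

x1=false,  x2=true,  x3=false,  x4=false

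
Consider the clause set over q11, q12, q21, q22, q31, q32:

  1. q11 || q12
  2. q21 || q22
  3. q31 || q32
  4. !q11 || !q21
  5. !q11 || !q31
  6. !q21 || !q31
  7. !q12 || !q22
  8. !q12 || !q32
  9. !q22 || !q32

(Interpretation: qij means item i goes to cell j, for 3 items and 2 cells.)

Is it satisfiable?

Unsatisfiable

Try q11 = true.
From the singleton clause (!q21), q21 = false.
From the singleton clause (q22), q22 = true.
From the singleton clause (!q31), q31 = false.
From the singleton clause (q32), q32 = true.
That conflicts with the unit clause (!q32).
Undo q11 and try q11 = false.
From the singleton clause (q12), q12 = true.
From the singleton clause (!q22), q22 = false.
From the singleton clause (q21), q21 = true.
From the singleton clause (!q31), q31 = false.
From the singleton clause (q32), q32 = true.
That conflicts with the unit clause (!q32).
Either choice for q11 ends in contradiction.
No assignment satisfies every clause.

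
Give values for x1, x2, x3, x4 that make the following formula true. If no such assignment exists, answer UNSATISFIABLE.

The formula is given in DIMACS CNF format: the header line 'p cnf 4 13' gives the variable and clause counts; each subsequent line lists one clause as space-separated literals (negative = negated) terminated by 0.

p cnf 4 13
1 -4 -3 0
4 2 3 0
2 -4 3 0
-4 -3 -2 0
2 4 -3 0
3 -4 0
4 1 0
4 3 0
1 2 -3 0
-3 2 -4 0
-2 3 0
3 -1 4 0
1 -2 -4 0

x1: True,  x2: True,  x3: True,  x4: False

Branch on x3: set x3 = True.
Branch on x1: set x1 = True.
Branch on x4: set x4 = False.
The clause (x2) is unit, so x2 = True.
All clauses are satisfied.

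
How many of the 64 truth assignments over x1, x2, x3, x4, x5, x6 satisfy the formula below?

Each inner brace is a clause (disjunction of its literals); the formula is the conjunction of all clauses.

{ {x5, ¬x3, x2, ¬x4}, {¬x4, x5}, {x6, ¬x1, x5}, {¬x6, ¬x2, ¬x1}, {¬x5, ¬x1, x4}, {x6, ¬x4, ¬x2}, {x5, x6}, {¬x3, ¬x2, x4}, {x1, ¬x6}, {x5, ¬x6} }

There are 2^6 = 64 truth assignments over (x1, x2, x3, x4, x5, x6).
Split on x5. With x5 = True, the clauses containing x5 are satisfied and ¬x5 drops from the rest; 9 of the 2^5 = 32 assignments to the other variables satisfy what remains.
With x5 = False, by the same count on the reduced clause set, 0 assignments work.
(One model: x1=F, x2=F, x3=F, x4=F, x5=T, x6=F.)
Total: 9 + 0 = 9.

9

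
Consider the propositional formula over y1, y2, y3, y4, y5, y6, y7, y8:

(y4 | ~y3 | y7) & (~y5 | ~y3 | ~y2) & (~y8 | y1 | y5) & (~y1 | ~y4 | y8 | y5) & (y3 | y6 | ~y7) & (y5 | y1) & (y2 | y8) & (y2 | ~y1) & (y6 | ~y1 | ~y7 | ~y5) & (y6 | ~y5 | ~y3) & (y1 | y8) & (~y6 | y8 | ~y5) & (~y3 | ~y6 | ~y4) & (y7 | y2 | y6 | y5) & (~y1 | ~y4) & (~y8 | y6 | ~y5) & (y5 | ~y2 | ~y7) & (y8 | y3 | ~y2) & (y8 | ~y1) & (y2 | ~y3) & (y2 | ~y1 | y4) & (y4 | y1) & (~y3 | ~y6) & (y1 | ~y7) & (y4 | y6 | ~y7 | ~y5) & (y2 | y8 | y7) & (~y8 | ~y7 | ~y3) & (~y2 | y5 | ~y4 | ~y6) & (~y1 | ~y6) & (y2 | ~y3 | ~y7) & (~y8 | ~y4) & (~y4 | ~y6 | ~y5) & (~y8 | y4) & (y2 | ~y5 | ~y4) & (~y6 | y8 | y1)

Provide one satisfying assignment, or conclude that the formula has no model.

UNSATISFIABLE

Try y5 = 1.
Try y3 = 0.
Try y6 = 1.
From the singleton clause (y8), y8 = 1.
From the singleton clause (~y1), y1 = 0.
From the singleton clause (y4), y4 = 1.
But (~y4) is also a unit clause — contradiction.
That branch fails; take y6 = 0 instead.
From the singleton clause (~y7), y7 = 0.
From the singleton clause (~y8), y8 = 0.
From the singleton clause (y2), y2 = 1.
But (~y2) is also a unit clause — contradiction.
Neither y6 = 1 nor y6 = 0 works.
That branch fails; take y3 = 1 instead.
From the singleton clause (~y2), y2 = 0.
But (y2) is also a unit clause — contradiction.
Neither y3 = 1 nor y3 = 0 works.
That branch fails; take y5 = 0 instead.
From the singleton clause (y1), y1 = 1.
From the singleton clause (y2), y2 = 1.
From the singleton clause (~y4), y4 = 0.
From the singleton clause (~y7), y7 = 0.
From the singleton clause (~y3), y3 = 0.
From the singleton clause (y8), y8 = 1.
But (~y8) is also a unit clause — contradiction.
Neither y5 = 1 nor y5 = 0 works.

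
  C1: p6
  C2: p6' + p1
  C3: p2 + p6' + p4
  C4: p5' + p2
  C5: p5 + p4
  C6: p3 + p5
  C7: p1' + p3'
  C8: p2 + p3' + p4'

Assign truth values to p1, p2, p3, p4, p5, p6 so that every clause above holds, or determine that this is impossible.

Unit clause (p6) forces p6 = 1.
Unit clause (p1) forces p1 = 1.
Unit clause (p3') forces p3 = 0.
Unit clause (p5) forces p5 = 1.
Unit clause (p2) forces p2 = 1.
Every clause is now satisfied; p4 is unconstrained.

p1: 1; p2: 1; p3: 0; p4: 1; p5: 1; p6: 1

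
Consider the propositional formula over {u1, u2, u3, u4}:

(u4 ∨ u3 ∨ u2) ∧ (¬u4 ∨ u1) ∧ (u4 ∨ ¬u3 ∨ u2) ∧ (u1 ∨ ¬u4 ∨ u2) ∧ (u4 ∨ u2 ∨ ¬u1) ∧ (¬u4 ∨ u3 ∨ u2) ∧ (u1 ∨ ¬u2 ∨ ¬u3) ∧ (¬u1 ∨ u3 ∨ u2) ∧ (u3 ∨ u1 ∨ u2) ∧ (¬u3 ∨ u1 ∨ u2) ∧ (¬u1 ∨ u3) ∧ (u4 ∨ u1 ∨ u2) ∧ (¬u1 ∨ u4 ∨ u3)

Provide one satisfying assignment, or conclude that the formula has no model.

u1 ↦ True; u2 ↦ True; u3 ↦ True; u4 ↦ False

Case u4 = False:
Case u3 = True:
(u2) alone gives u2 = True.
(u1) alone gives u1 = True.
All clauses are satisfied.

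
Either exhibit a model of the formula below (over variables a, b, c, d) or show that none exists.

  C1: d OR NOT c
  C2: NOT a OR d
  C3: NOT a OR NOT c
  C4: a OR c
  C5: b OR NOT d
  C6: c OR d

a ↦ false, b ↦ true, c ↦ true, d ↦ true

Try d = true.
The clause (b) is unit, so b = true.
Try a = false.
The clause (c) is unit, so c = true.
This assignment satisfies each clause.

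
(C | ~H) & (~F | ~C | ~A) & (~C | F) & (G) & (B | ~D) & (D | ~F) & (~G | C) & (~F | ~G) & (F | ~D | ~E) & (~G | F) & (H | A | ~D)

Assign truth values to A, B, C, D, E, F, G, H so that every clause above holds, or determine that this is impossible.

UNSATISFIABLE

(G) alone gives G = 1.
(C) alone gives C = 1.
(F) alone gives F = 1.
Now (~F) is unsatisfied and unit — conflict.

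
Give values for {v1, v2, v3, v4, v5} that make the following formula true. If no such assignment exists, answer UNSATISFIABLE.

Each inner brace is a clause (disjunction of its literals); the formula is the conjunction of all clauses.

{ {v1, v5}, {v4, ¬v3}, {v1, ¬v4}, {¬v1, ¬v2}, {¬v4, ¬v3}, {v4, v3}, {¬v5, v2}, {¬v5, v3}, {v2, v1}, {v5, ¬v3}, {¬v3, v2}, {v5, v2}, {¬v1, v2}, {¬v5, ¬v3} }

UNSATISFIABLE

Case v1 = True:
The clause (¬v2) is unit, so v2 = False.
Now (v2) is unsatisfied and unit — conflict.
Undo v1 and try v1 = False.
The clause (v5) is unit, so v5 = True.
The clause (¬v4) is unit, so v4 = False.
The clause (¬v3) is unit, so v3 = False.
Now (v3) is unsatisfied and unit — conflict.
Either choice for v1 ends in contradiction.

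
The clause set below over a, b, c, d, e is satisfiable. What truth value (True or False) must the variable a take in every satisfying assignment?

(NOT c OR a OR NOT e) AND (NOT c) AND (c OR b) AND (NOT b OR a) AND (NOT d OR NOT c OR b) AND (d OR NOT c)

True

Suppose a = false.
From the singleton clause (NOT c), c = false.
From the singleton clause (b), b = true.
But (NOT b) is also a unit clause — contradiction.
So every satisfying assignment has a = True.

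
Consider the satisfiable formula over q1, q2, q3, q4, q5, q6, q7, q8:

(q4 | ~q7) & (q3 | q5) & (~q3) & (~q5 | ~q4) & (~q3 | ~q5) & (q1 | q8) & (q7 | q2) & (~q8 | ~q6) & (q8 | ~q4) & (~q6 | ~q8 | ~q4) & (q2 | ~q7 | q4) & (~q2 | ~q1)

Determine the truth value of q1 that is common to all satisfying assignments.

False

Suppose q1 = 1.
From the singleton clause (~q3), q3 = 0.
From the singleton clause (q5), q5 = 1.
From the singleton clause (~q4), q4 = 0.
From the singleton clause (~q7), q7 = 0.
From the singleton clause (q2), q2 = 1.
That conflicts with the unit clause (~q2).
So every satisfying assignment has q1 = False.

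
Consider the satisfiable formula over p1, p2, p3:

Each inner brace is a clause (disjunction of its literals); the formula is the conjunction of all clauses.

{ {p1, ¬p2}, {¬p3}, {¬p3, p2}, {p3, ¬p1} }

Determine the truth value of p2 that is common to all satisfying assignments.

False

Suppose p2 = True.
The clause (p1) is unit, so p1 = True.
The clause (¬p3) is unit, so p3 = False.
Now (p3) is unsatisfied and unit — conflict.
So every satisfying assignment has p2 = False.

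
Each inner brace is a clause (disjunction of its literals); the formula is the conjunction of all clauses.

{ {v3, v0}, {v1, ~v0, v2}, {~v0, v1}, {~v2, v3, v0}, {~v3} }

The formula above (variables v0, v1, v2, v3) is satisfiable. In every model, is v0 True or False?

True

Suppose v0 = 0.
(v3) alone gives v3 = 1.
Now (~v3) is unsatisfied and unit — conflict.
So every satisfying assignment has v0 = True.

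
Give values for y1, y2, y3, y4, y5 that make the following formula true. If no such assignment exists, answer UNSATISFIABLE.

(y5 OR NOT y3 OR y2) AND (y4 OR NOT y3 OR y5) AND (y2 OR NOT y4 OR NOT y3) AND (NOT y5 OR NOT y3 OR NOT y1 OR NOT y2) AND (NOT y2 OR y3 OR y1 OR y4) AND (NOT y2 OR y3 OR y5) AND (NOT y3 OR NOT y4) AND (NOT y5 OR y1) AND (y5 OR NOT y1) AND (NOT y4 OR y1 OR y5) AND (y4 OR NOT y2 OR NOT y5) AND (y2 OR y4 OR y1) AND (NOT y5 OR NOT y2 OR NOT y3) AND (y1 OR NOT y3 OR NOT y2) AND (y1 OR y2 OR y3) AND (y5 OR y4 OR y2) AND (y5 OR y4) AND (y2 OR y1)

Branch on y3: set y3 = false.
Branch on y2: set y2 = true.
The clause (y5) is unit, so y5 = true.
The clause (y1) is unit, so y1 = true.
The clause (y4) is unit, so y4 = true.
Every clause now holds.

y1: true; y2: true; y3: false; y4: true; y5: true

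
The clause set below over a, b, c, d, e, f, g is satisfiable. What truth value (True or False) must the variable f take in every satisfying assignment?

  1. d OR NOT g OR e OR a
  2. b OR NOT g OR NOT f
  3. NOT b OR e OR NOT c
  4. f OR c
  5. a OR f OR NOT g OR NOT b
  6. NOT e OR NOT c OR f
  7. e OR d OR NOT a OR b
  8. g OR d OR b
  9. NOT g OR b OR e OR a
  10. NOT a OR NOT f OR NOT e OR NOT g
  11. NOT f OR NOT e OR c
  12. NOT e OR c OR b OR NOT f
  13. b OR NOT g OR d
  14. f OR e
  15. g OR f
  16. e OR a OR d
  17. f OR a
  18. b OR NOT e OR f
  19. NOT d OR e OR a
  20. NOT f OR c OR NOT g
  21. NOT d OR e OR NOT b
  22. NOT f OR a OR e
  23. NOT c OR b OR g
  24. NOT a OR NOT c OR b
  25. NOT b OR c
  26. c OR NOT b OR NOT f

Suppose f = false.
From the singleton clause (c), c = true.
From the singleton clause (NOT e), e = false.
That conflicts with the unit clause (e).
So every satisfying assignment has f = True.

True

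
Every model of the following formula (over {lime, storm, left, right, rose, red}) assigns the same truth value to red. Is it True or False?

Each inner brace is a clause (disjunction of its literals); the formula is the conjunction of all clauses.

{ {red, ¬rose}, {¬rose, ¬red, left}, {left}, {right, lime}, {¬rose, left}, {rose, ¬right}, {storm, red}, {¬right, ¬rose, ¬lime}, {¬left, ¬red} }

False

Suppose red = True.
(left) alone gives left = True.
But (¬left) is also a unit clause — contradiction.
So every satisfying assignment has red = False.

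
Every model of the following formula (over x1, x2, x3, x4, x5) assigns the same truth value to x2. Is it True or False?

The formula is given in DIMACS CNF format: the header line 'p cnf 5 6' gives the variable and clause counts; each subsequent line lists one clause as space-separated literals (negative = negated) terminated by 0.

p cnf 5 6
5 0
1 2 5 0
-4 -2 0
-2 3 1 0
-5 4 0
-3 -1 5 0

False

Suppose x2 = True.
From the singleton clause (x5), x5 = True.
From the singleton clause (¬x4), x4 = False.
Now (x4) is unsatisfied and unit — conflict.
So every satisfying assignment has x2 = False.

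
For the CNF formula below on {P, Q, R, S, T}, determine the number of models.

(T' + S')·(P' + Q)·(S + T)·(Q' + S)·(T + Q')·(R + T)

3

There are 2^5 = 32 truth assignments over (P, Q, R, S, T).
Split on R. With R = 1, the clauses containing R are satisfied and R' drops from the rest; 2 of the 2^4 = 16 assignments to the other variables satisfy what remains.
With R = 0, by the same count on the reduced clause set, 1 assignment works.
(One model: P=F, Q=F, R=F, S=F, T=T.)
Total: 2 + 1 = 3.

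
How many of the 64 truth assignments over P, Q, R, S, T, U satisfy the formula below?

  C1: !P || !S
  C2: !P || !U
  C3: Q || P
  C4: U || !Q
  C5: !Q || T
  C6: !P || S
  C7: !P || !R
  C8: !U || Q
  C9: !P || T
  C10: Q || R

There are 2^6 = 64 truth assignments over (P, Q, R, S, T, U).
Split on P. With P = true, the clauses containing P are satisfied and !P drops from the rest; 0 of the 2^5 = 32 assignments to the other variables satisfy what remains.
With P = false, by the same count on the reduced clause set, 4 assignments work.
(One model: P=F, Q=T, R=F, S=F, T=T, U=T.)
Total: 0 + 4 = 4.

4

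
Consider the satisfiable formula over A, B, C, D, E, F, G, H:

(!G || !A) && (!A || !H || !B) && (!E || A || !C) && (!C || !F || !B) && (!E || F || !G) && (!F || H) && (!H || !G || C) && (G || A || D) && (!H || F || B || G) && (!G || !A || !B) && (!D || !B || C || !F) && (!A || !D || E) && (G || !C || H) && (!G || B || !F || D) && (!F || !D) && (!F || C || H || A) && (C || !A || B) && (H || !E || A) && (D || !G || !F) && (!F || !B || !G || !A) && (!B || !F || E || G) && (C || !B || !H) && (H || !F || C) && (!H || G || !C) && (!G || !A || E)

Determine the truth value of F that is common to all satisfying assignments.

Suppose F = true.
Unit clause (H) forces H = true.
Unit clause (!D) forces D = false.
Unit clause (!G) forces G = false.
Unit clause (A) forces A = true.
Unit clause (!B) forces B = false.
Unit clause (C) forces C = true.
That conflicts with the unit clause (!C).
So every satisfying assignment has F = False.

False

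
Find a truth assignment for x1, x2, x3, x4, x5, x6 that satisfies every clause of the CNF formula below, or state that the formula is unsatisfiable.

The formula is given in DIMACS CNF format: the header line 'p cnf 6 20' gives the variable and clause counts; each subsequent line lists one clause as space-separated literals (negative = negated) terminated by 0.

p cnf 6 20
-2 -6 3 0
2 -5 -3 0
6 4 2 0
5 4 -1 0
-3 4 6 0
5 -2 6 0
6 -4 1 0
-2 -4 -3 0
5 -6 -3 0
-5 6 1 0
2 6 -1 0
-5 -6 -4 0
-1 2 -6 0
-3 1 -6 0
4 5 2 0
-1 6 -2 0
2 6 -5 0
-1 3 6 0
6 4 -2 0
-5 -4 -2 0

Try x2 = True.
Try x6 = True.
Unit clause (x3) forces x3 = True.
Unit clause (¬x4) forces x4 = False.
Unit clause (x5) forces x5 = True.
Unit clause (x1) forces x1 = True.
This assignment satisfies each clause.

x1 ↦ True,  x2 ↦ True,  x3 ↦ True,  x4 ↦ False,  x5 ↦ True,  x6 ↦ True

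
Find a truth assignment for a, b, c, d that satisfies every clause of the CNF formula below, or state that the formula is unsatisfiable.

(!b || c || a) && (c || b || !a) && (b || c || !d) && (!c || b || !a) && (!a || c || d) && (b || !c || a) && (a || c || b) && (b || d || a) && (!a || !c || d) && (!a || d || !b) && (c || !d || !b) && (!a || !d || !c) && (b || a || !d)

Case b = true:
Case c = true:
Case a = false:
All clauses hold; d can take either value.

a ↦ false, b ↦ true, c ↦ true, d ↦ true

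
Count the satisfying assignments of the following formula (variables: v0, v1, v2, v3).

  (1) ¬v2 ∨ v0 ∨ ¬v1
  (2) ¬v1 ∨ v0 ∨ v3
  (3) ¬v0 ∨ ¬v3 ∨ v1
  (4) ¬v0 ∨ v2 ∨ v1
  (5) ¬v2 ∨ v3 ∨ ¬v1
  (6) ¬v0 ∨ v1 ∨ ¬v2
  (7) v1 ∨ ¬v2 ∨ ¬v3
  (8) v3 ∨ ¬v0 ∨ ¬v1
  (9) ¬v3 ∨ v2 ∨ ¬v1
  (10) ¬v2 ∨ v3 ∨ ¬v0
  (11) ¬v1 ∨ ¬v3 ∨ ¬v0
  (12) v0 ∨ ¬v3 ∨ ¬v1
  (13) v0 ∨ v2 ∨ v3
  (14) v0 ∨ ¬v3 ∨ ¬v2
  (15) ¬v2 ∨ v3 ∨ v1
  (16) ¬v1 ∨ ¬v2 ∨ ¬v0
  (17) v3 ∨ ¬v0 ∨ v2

There are 2^4 = 16 truth assignments over (v0, v1, v2, v3).
Split on v1. With v1 = True, the clauses containing v1 are satisfied and ¬v1 drops from the rest; 0 of the 2^3 = 8 assignments to the other variables satisfy what remains.
With v1 = False, by the same count on the reduced clause set, 1 assignment works.
(One model: v0=F, v1=F, v2=F, v3=T.)
Total: 0 + 1 = 1.

1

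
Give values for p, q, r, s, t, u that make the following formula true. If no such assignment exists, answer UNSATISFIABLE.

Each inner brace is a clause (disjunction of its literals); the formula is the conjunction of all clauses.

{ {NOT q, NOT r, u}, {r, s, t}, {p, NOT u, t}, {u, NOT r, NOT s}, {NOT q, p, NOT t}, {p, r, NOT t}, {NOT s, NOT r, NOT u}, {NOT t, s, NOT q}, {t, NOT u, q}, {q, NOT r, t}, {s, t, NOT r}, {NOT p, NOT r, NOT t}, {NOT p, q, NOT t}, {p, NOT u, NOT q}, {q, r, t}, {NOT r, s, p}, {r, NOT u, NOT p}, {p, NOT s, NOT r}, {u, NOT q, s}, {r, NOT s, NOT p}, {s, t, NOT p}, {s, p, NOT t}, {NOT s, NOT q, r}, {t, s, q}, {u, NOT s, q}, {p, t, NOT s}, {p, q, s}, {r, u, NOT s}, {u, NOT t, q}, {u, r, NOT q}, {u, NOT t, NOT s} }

UNSATISFIABLE

Try q = false.
Try t = true.
From the singleton clause (NOT p), p = false.
From the singleton clause (r), r = true.
From the singleton clause (s), s = true.
But (NOT s) is also a unit clause — contradiction.
Undo t and try t = false.
From the singleton clause (NOT u), u = false.
From the singleton clause (NOT r), r = false.
But (r) is also a unit clause — contradiction.
Either choice for t ends in contradiction.
Undo q and try q = true.
Try r = false.
From the singleton clause (NOT s), s = false.
From the singleton clause (t), t = true.
But (NOT t) is also a unit clause — contradiction.
Undo r and try r = true.
From the singleton clause (u), u = true.
From the singleton clause (NOT s), s = false.
From the singleton clause (NOT t), t = false.
But (t) is also a unit clause — contradiction.
Either choice for r ends in contradiction.
Either choice for q ends in contradiction.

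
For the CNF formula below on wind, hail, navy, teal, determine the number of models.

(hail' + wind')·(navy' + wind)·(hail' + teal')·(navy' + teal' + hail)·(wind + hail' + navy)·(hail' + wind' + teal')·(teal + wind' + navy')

4

There are 2^4 = 16 truth assignments over (wind, hail, navy, teal).
Check each against the 7 clauses (columns in the order wind, hail, navy, teal):
  F F F F  ✓ satisfies all
  F F F T  ✓ satisfies all
  F F T F  ✗ fails (navy' + wind)
  F F T T  ✗ fails (navy' + wind)
  F T F F  ✗ fails (wind + hail' + navy)
  F T F T  ✗ fails (hail' + teal')
  F T T F  ✗ fails (navy' + wind)
  F T T T  ✗ fails (navy' + wind)
  T F F F  ✓ satisfies all
  T F F T  ✓ satisfies all
  T F T F  ✗ fails (teal + wind' + navy')
  T F T T  ✗ fails (navy' + teal' + hail)
  T T F F  ✗ fails (hail' + wind')
  T T F T  ✗ fails (hail' + wind')
  T T T F  ✗ fails (hail' + wind')
  T T T T  ✗ fails (hail' + wind')
4 of the 16 rows are models.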